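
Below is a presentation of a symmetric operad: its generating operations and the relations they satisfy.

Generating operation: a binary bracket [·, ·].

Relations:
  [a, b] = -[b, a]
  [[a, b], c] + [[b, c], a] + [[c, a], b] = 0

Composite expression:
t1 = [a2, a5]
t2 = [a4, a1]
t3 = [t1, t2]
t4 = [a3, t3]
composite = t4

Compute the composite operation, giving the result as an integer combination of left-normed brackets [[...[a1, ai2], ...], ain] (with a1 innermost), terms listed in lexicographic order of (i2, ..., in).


-[[[[a1, a4], a2], a5], a3] + [[[[a1, a4], a5], a2], a3]

In the tensor algebra, words opening a1 carry the a1-anchored form.
Composite bracket: [a3, [[a2, a5], [a4, a1]]]
Each bracket splits as ab - ba, giving 16 signed words (2^4 = 16).
Words beginning with a1 determine it all:
  the word a1a4a2a5a3 carries sign -1 and contributes -[[[[a1, a4], a2], a5], a3]
  the word a1a4a5a2a3 carries sign +1 and contributes +[[[[a1, a4], a5], a2], a3]


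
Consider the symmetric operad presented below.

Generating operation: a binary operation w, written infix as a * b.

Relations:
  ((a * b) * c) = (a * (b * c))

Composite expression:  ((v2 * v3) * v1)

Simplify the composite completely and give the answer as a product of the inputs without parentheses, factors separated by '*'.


Associativity of w dissolves the nesting; only the v-input order survives.
(v2 * v3) collapses to v2 * v3
((v2 * v3) * v1) collapses to v2 * v3 * v1

v2 * v3 * v1


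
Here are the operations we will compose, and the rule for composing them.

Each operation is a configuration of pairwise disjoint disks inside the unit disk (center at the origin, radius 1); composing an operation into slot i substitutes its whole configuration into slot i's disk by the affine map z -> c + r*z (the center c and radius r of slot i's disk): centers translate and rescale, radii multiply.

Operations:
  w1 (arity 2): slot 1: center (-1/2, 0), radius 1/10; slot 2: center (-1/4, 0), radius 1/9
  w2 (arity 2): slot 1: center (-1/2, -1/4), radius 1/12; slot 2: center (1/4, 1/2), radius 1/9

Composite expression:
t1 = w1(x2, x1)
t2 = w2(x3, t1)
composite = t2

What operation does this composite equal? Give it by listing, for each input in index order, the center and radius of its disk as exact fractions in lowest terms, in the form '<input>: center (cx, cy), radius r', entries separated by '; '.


x1: center (2/9, 1/2), radius 1/81; x2: center (7/36, 1/2), radius 1/90; x3: center (-1/2, -1/4), radius 1/12


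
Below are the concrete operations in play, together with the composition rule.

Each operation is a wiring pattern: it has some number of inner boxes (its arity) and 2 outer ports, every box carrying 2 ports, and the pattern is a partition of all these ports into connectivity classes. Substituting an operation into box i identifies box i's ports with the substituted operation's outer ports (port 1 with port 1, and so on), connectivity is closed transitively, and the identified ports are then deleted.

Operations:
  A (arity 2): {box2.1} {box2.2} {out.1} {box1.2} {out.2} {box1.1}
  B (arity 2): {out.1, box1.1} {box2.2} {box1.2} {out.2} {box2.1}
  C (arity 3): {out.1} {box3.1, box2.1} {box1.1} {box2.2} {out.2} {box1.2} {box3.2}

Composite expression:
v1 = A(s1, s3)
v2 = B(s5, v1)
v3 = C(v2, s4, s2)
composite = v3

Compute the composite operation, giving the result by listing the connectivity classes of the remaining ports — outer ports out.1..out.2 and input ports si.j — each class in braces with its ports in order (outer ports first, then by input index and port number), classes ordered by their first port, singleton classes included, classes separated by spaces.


{out.1} {out.2} {s1.1} {s1.2} {s2.1, s4.1} {s2.2} {s3.1} {s3.2} {s4.2} {s5.1} {s5.2}


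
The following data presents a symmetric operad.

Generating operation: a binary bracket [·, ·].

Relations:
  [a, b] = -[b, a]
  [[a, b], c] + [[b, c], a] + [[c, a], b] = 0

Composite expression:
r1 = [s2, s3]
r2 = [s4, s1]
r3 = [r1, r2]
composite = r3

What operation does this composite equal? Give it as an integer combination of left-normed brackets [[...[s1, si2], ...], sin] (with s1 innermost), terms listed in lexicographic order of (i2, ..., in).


[[[s1, s4], s2], s3] - [[[s1, s4], s3], s2]

Expand each bracket as ab - ba; the s1-initial words give the coefficients.
Composite bracket: [[s2, s3], [s4, s1]]
Full expansion: 8 signed words from ab - ba (2^3 = 8).
Collect the words opening with s1:
  s1s4s2s3 (sign +1) contributes +[[[s1, s4], s2], s3]
  s1s4s3s2 (sign -1) contributes -[[[s1, s4], s3], s2]


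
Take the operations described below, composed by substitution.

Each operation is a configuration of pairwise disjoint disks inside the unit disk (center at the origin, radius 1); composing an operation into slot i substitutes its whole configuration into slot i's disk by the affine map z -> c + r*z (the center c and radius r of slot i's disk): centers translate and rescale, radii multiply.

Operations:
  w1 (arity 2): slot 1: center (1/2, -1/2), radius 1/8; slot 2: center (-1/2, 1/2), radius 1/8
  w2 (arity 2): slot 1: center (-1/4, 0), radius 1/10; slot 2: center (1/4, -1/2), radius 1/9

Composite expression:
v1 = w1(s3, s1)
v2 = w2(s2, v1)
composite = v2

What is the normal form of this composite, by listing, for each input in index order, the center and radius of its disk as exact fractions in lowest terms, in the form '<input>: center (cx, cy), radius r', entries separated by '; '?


s1: center (7/36, -4/9), radius 1/72; s2: center (-1/4, 0), radius 1/10; s3: center (11/36, -5/9), radius 1/72

Only the slot chain above each s matters under w2; compose those maps.
tracing s2 down its 1-map path: center (-1/4, 0), radius 1/10
tracing s3 down its 2-map path: center (11/36, -5/9), radius 1/72
tracing s1 down its 2-map path: center (7/36, -4/9), radius 1/72


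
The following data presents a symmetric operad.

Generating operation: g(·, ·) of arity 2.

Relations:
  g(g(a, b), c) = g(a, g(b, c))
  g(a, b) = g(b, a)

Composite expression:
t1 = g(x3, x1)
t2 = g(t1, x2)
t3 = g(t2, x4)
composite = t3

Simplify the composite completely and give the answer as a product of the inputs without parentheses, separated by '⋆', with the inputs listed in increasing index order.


Reordering under g is free, so list the x-inputs canonically.
g(x3, x1) collapses to x3 ⋆ x1
g(g(x3, x1), x2) collapses to x3 ⋆ x1 ⋆ x2
g(g(g(x3, x1), x2), x4) collapses to x3 ⋆ x1 ⋆ x2 ⋆ x4
reordering the factors by index: x1 ⋆ x2 ⋆ x3 ⋆ x4

x1 ⋆ x2 ⋆ x3 ⋆ x4


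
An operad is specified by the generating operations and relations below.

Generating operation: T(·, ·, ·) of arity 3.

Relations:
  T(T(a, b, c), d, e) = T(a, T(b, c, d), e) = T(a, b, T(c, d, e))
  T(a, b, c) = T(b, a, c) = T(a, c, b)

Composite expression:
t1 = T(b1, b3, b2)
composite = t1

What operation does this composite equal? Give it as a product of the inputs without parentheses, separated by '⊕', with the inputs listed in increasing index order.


Shape and order are irrelevant to T; the b-input set decides.
T(b1, b3, b2) linearizes to b1 ⊕ b3 ⊕ b2
sorting the factors by input index: b1 ⊕ b2 ⊕ b3

b1 ⊕ b2 ⊕ b3


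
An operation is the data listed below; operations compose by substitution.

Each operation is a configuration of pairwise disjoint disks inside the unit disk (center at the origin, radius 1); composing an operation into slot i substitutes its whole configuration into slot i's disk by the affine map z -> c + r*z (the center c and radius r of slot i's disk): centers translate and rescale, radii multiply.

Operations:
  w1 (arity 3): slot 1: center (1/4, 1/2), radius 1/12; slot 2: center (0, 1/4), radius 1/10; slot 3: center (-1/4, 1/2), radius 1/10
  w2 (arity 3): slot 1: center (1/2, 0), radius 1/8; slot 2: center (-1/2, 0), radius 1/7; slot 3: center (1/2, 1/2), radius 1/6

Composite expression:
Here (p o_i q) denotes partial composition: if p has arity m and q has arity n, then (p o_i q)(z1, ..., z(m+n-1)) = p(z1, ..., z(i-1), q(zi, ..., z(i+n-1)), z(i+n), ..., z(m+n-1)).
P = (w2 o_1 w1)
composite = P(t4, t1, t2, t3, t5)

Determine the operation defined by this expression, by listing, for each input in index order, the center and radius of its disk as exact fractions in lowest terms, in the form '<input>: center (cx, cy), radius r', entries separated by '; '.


t1: center (1/2, 1/32), radius 1/80; t2: center (15/32, 1/16), radius 1/80; t3: center (-1/2, 0), radius 1/7; t4: center (17/32, 1/16), radius 1/96; t5: center (1/2, 1/2), radius 1/6

Each t-disk chains the slot maps above it in w2; radii multiply.
input t4: composing its 2 substitution steps yields center (17/32, 1/16), radius 1/96
input t1: composing its 2 substitution steps yields center (1/2, 1/32), radius 1/80
input t2: composing its 2 substitution steps yields center (15/32, 1/16), radius 1/80
input t3: composing its 1 substitution step yields center (-1/2, 0), radius 1/7
input t5: composing its 1 substitution step yields center (1/2, 1/2), radius 1/6


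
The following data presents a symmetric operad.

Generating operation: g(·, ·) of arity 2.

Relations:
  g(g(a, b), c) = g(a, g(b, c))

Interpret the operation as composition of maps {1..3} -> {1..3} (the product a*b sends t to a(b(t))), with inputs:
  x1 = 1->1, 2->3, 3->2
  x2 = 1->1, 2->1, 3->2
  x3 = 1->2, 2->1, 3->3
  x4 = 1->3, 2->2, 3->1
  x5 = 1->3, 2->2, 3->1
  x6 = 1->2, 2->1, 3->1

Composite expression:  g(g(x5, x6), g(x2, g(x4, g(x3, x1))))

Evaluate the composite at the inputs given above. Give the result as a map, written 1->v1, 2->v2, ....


g(x5, x6) = 1->2, 2->3, 3->3
g(x3, x1) = 1->2, 2->3, 3->1
g(x4, g(x3, x1)) = 1->2, 2->1, 3->3
g(x2, g(x4, g(x3, x1))) = 1->1, 2->1, 3->2
g(g(x5, x6), g(x2, g(x4, g(x3, x1)))) = 1->2, 2->2, 3->3

1->2, 2->2, 3->3


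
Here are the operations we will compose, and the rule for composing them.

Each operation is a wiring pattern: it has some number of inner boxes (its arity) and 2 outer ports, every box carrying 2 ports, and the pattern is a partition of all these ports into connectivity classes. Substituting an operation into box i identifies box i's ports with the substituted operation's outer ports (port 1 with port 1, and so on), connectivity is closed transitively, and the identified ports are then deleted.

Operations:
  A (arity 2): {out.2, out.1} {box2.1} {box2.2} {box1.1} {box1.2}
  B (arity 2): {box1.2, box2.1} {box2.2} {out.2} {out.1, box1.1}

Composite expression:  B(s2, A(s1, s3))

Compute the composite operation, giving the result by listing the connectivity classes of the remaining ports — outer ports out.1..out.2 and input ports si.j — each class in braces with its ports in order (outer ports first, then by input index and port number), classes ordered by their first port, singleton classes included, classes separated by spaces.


{out.1, s2.1} {out.2} {s1.1} {s1.2} {s2.2} {s3.1} {s3.2}

Substituting into B glues patterns; closure does the rest.
composing A on (s1, s3), with out.j its own outer ports: {out.1, out.2} {s1.1} {s1.2} {s3.1} {s3.2}
composing B on (s2, s1, s3), with out.j its own outer ports: {out.1, s2.1} {out.2} {s1.1} {s1.2} {s2.2} {s3.1} {s3.2}


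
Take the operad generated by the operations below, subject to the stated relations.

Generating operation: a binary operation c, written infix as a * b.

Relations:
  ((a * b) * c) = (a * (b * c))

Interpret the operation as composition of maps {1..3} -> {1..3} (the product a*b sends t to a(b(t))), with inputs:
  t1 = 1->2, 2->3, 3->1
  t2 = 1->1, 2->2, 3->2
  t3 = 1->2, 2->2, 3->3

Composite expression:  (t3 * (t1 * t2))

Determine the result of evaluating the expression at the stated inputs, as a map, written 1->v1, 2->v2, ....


(t1 * t2) = 1->2, 2->3, 3->3
(t3 * (t1 * t2)) = 1->2, 2->3, 3->3

1->2, 2->3, 3->3


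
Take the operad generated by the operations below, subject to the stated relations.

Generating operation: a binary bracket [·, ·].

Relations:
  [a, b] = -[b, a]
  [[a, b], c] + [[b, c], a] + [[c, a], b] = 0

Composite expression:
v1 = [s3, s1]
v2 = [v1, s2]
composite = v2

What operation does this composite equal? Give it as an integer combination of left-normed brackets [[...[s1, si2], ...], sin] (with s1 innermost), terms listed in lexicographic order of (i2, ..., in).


-[[s1, s3], s2]

In the tensor algebra, words opening s1 carry the s1-anchored form.
Composite bracket: [[s3, s1], s2]
The bracket unfolds into 4 signed words via [a, b] = ab - ba (2^2 = 4).
Keep just the words that open with s1:
  from s1s3s2, sign -1: term -[[s1, s3], s2]


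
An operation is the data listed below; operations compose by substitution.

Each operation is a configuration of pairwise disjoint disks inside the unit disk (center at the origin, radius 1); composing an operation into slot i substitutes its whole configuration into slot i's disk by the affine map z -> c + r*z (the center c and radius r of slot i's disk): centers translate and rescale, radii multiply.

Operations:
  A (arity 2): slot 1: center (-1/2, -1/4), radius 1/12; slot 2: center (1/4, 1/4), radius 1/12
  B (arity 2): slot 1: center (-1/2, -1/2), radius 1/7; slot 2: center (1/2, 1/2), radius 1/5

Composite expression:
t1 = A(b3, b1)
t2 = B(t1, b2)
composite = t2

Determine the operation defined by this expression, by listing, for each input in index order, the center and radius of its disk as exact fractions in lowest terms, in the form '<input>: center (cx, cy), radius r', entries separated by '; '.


b1: center (-13/28, -13/28), radius 1/84; b2: center (1/2, 1/2), radius 1/5; b3: center (-4/7, -15/28), radius 1/84

Only the slot chain above each b matters under B; compose those maps.
for b3, the 2-step affine chain lands on center (-4/7, -15/28), radius 1/84
for b1, the 2-step affine chain lands on center (-13/28, -13/28), radius 1/84
for b2, the 1-step affine chain lands on center (1/2, 1/2), radius 1/5


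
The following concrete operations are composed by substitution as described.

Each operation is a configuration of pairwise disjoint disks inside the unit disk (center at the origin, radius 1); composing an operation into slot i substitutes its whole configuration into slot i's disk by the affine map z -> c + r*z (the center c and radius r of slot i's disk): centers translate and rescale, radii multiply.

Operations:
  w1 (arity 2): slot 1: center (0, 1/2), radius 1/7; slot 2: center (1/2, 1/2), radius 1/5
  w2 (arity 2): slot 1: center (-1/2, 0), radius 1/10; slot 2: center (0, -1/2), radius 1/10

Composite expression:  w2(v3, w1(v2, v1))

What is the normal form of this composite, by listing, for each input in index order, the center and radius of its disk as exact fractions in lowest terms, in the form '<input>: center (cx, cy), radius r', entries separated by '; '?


Each v-disk chains the slot maps above it in w2; radii multiply.
v3 passes through 1 substitution, ending at center (-1/2, 0), radius 1/10
v2 passes through 2 substitutions, ending at center (0, -9/20), radius 1/70
v1 passes through 2 substitutions, ending at center (1/20, -9/20), radius 1/50

v1: center (1/20, -9/20), radius 1/50; v2: center (0, -9/20), radius 1/70; v3: center (-1/2, 0), radius 1/10


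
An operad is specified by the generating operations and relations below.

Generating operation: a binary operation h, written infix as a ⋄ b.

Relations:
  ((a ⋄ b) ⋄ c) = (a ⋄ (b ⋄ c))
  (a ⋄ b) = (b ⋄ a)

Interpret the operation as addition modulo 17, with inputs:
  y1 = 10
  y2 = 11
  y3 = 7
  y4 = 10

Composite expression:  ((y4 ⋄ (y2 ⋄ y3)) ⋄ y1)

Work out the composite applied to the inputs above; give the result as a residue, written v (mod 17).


4 (mod 17)

(y2 ⋄ y3) = 1
(y4 ⋄ (y2 ⋄ y3)) = 11
((y4 ⋄ (y2 ⋄ y3)) ⋄ y1) = 4


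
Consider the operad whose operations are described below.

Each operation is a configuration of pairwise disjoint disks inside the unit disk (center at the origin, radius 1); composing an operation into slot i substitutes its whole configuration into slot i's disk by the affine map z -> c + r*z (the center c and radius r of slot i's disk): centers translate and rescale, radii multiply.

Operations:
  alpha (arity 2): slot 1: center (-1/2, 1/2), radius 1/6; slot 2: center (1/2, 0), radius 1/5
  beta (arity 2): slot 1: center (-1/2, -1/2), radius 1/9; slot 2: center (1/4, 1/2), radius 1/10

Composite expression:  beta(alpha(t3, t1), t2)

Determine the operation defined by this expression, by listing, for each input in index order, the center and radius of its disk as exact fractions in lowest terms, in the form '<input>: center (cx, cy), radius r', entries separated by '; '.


Each t-disk chains the slot maps above it in beta; radii multiply.
t3: after 2 affine steps, its disk has center (-5/9, -4/9), radius 1/54
t1: after 2 affine steps, its disk has center (-4/9, -1/2), radius 1/45
t2: after 1 affine step, its disk has center (1/4, 1/2), radius 1/10

t1: center (-4/9, -1/2), radius 1/45; t2: center (1/4, 1/2), radius 1/10; t3: center (-5/9, -4/9), radius 1/54


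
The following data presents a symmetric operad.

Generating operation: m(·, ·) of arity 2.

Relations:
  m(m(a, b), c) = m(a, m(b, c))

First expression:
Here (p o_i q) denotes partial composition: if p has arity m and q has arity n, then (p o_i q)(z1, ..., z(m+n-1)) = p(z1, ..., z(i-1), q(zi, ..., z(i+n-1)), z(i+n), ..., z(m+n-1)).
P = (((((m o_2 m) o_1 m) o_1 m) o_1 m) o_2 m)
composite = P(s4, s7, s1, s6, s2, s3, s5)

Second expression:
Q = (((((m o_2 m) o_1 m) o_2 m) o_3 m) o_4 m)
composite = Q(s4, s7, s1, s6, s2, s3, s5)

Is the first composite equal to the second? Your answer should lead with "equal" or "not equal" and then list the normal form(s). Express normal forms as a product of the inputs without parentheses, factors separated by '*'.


equal; the common form is s4 * s7 * s1 * s6 * s2 * s3 * s5

In normal form, the first expression is s4 * s7 * s1 * s6 * s2 * s3 * s5
In normal form, the second expression is s4 * s7 * s1 * s6 * s2 * s3 * s5
Identical normal forms: equal.


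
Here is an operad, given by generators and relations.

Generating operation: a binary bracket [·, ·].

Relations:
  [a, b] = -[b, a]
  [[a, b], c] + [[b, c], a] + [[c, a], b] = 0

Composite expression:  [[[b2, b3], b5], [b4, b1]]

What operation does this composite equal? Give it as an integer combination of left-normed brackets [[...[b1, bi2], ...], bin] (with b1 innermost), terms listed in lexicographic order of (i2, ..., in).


[[[[b1, b4], b2], b3], b5] - [[[[b1, b4], b3], b2], b5] - [[[[b1, b4], b5], b2], b3] + [[[[b1, b4], b5], b3], b2]

A multilinear Lie element is pinned by b1-initial words (b1 innermost).
Composite bracket: [[[b2, b3], b5], [b4, b1]]
Full expansion: 16 signed words from ab - ba (2^4 = 16).
Words beginning with b1 determine it all:
  sign of b1b4b2b3b5 is +1, so it contributes +[[[[b1, b4], b2], b3], b5]
  sign of b1b4b3b2b5 is -1, so it contributes -[[[[b1, b4], b3], b2], b5]
  sign of b1b4b5b2b3 is -1, so it contributes -[[[[b1, b4], b5], b2], b3]
  sign of b1b4b5b3b2 is +1, so it contributes +[[[[b1, b4], b5], b3], b2]


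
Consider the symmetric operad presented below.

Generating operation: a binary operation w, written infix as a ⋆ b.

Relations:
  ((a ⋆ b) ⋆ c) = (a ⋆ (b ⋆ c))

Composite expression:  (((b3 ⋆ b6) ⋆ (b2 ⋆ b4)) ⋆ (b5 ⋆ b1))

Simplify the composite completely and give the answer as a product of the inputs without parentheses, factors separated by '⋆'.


b3 ⋆ b6 ⋆ b2 ⋆ b4 ⋆ b5 ⋆ b1

All parenthesizations of w agree; list the b-inputs left to right.
(b3 ⋆ b6) linearizes to b3 ⋆ b6
(b2 ⋆ b4) linearizes to b2 ⋆ b4
((b3 ⋆ b6) ⋆ (b2 ⋆ b4)) linearizes to b3 ⋆ b6 ⋆ b2 ⋆ b4
(b5 ⋆ b1) linearizes to b5 ⋆ b1
(((b3 ⋆ b6) ⋆ (b2 ⋆ b4)) ⋆ (b5 ⋆ b1)) linearizes to b3 ⋆ b6 ⋆ b2 ⋆ b4 ⋆ b5 ⋆ b1


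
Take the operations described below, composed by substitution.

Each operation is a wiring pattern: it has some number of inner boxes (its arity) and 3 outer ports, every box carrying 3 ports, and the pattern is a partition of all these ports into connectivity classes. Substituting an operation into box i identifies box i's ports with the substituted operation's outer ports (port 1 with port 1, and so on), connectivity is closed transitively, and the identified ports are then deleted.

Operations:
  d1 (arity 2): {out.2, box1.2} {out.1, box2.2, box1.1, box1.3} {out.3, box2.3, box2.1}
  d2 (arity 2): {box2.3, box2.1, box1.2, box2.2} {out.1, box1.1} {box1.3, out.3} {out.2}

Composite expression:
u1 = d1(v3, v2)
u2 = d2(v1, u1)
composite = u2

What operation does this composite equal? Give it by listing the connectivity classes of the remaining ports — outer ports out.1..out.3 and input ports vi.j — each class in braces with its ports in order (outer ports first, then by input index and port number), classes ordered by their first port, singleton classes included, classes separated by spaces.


{out.1, v1.1} {out.2} {out.3, v1.3} {v1.2, v2.1, v2.2, v2.3, v3.1, v3.2, v3.3}


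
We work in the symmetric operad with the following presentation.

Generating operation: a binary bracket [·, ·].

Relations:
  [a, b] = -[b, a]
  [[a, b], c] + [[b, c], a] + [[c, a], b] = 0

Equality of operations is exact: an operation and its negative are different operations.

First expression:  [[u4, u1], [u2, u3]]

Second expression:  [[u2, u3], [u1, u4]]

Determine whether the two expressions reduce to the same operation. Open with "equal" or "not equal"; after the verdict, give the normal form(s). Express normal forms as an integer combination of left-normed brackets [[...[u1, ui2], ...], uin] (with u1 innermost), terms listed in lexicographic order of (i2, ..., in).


equal; both compose to -[[[u1, u4], u2], u3] + [[[u1, u4], u3], u2]


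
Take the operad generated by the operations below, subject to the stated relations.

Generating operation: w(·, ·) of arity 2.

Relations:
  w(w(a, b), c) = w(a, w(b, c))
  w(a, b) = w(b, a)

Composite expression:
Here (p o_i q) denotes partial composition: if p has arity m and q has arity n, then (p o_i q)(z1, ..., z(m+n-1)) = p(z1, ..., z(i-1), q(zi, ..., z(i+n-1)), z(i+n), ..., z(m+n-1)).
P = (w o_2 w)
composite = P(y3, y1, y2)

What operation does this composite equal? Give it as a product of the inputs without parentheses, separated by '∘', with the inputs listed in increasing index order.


y1 ∘ y2 ∘ y3

Reordering under w is free, so list the y-inputs canonically.
w(y1, y2) collapses to y1 ∘ y2
w(y3, w(y1, y2)) collapses to y3 ∘ y1 ∘ y2
the factors in increasing index order: y1 ∘ y2 ∘ y3


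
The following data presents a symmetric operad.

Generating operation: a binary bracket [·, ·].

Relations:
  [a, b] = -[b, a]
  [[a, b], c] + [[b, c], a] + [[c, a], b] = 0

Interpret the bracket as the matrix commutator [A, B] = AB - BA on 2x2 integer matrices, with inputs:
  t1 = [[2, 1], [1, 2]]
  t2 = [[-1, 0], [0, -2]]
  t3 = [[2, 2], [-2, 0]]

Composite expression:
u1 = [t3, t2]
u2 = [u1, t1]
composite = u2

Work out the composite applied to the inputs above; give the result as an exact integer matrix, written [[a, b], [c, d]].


[[0, 0], [0, 0]]

[t3, t2] = [[0, -2], [-2, 0]]
[[t3, t2], t1] = [[0, 0], [0, 0]]


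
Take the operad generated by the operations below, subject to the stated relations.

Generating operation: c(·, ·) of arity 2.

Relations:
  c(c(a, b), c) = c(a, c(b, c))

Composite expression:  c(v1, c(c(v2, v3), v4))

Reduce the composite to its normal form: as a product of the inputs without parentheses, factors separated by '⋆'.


v1 ⋆ v2 ⋆ v3 ⋆ v4

Key point: c is associative — brackets drop, the v-order remains.
c(v2, v3) unparenthesizes to v2 ⋆ v3
c(c(v2, v3), v4) unparenthesizes to v2 ⋆ v3 ⋆ v4
c(v1, c(c(v2, v3), v4)) unparenthesizes to v1 ⋆ v2 ⋆ v3 ⋆ v4


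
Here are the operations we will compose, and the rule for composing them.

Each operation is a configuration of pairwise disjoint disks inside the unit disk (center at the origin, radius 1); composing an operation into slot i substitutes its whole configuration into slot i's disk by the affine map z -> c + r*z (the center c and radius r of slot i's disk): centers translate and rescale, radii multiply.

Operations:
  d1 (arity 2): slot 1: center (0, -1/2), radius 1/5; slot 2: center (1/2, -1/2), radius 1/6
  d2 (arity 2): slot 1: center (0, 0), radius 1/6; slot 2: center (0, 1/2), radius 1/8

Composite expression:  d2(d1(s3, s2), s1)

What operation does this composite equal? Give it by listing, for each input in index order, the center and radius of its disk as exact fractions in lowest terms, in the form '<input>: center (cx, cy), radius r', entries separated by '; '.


Affine substitution under d2: radii multiply and s-centers shift.
tracing s3 down its 2-map path: center (0, -1/12), radius 1/30
tracing s2 down its 2-map path: center (1/12, -1/12), radius 1/36
tracing s1 down its 1-map path: center (0, 1/2), radius 1/8

s1: center (0, 1/2), radius 1/8; s2: center (1/12, -1/12), radius 1/36; s3: center (0, -1/12), radius 1/30


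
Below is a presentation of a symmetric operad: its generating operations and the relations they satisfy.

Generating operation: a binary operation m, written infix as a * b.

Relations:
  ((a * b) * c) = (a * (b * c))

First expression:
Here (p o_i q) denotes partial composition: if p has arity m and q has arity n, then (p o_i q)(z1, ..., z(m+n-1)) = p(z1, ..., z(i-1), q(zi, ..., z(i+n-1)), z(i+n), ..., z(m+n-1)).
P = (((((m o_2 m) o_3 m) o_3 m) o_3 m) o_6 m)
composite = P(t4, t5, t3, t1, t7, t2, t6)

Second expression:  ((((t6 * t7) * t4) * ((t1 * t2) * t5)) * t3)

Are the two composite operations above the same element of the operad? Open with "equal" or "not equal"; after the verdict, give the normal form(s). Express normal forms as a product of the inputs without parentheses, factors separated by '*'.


not equal: they reduce to t4 * t5 * t3 * t1 * t7 * t2 * t6 and t6 * t7 * t4 * t1 * t2 * t5 * t3

The first expression, normalized: t4 * t5 * t3 * t1 * t7 * t2 * t6
The second expression, normalized: t6 * t7 * t4 * t1 * t2 * t5 * t3
Distinct normal forms: not equal.


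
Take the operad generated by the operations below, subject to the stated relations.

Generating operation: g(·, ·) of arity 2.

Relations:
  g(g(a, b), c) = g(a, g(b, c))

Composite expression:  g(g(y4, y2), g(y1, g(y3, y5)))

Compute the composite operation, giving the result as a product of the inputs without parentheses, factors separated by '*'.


y4 * y2 * y1 * y3 * y5


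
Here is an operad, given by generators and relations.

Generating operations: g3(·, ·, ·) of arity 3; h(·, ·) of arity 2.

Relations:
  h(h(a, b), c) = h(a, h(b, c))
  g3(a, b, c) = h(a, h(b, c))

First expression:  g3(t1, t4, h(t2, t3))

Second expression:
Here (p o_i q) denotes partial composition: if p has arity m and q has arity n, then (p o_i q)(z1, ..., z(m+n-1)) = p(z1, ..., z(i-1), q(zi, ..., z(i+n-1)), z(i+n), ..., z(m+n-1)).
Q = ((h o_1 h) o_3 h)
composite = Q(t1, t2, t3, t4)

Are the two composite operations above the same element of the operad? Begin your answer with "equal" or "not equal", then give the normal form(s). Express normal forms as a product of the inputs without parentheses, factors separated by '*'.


The first composite normalizes to t1 * t4 * t2 * t3
The second composite normalizes to t1 * t2 * t3 * t4
The forms do not match — not equal.

not equal — first t1 * t4 * t2 * t3, second t1 * t2 * t3 * t4


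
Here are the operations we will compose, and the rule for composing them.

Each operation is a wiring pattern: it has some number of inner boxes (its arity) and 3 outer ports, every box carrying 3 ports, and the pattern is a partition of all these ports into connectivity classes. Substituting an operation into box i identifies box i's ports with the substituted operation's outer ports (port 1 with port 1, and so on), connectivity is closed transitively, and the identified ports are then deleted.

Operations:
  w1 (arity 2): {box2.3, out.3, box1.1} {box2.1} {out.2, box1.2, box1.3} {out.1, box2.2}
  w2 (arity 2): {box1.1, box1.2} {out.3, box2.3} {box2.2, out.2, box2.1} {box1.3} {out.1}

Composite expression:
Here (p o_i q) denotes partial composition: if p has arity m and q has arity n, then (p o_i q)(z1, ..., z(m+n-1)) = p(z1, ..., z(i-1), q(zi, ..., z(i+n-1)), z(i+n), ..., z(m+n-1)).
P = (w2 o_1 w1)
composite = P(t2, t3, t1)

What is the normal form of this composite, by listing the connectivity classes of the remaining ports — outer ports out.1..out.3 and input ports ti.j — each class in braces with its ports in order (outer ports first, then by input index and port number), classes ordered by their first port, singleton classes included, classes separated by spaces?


After gluing at w2, chains via deleted ports link the t-ports.
stage w1: inputs (t2, t3), connectivity {out.1, t3.2} {out.2, t2.2, t2.3} {out.3, t2.1, t3.3} {t3.1}, out.j its boundary
stage w2: inputs (t2, t3, t1), connectivity {out.1} {out.2, t1.1, t1.2} {out.3, t1.3} {t2.1, t3.3} {t2.2, t2.3, t3.2} {t3.1}, out.j its boundary

{out.1} {out.2, t1.1, t1.2} {out.3, t1.3} {t2.1, t3.3} {t2.2, t2.3, t3.2} {t3.1}


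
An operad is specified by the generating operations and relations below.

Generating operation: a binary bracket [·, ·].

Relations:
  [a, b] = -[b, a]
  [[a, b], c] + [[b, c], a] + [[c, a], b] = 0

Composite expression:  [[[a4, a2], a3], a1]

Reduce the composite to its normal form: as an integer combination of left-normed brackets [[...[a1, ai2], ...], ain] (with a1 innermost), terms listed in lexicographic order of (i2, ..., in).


In the tensor algebra, words opening a1 carry the a1-anchored form.
Composite bracket: [[[a4, a2], a3], a1]
The bracket unfolds into 8 signed words via [a, b] = ab - ba (2^3 = 8).
The a1-initial words carry the normal form:
  a1a2a4a3 appears with sign +1, giving the term +[[[a1, a2], a4], a3]
  a1a3a2a4 appears with sign -1, giving the term -[[[a1, a3], a2], a4]
  a1a3a4a2 appears with sign +1, giving the term +[[[a1, a3], a4], a2]
  a1a4a2a3 appears with sign -1, giving the term -[[[a1, a4], a2], a3]

[[[a1, a2], a4], a3] - [[[a1, a3], a2], a4] + [[[a1, a3], a4], a2] - [[[a1, a4], a2], a3]


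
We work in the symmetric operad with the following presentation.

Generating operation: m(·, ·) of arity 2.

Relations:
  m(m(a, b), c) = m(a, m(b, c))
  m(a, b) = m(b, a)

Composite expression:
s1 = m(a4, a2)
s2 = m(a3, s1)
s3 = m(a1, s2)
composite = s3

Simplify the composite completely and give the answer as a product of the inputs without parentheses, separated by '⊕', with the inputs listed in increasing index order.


Any arrangement under m is one operation, so sort the a-inputs.
m(a4, a2) linearizes to a4 ⊕ a2
m(a3, m(a4, a2)) linearizes to a3 ⊕ a4 ⊕ a2
m(a1, m(a3, m(a4, a2))) linearizes to a1 ⊕ a3 ⊕ a4 ⊕ a2
reordering the factors by index: a1 ⊕ a2 ⊕ a3 ⊕ a4

a1 ⊕ a2 ⊕ a3 ⊕ a4


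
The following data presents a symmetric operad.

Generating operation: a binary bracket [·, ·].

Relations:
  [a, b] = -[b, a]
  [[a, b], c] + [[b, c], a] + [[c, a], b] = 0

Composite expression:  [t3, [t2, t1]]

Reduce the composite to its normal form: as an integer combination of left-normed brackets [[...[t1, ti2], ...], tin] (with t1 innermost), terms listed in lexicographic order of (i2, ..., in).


[[t1, t2], t3]

In the tensor algebra, words opening t1 carry the t1-anchored form.
Composite bracket: [t3, [t2, t1]]
Applying ab - ba throughout gives 4 signed words (2^2 = 4).
Coefficients come from the t1-initial words:
  t1t2t3 (sign +1) contributes +[[t1, t2], t3]


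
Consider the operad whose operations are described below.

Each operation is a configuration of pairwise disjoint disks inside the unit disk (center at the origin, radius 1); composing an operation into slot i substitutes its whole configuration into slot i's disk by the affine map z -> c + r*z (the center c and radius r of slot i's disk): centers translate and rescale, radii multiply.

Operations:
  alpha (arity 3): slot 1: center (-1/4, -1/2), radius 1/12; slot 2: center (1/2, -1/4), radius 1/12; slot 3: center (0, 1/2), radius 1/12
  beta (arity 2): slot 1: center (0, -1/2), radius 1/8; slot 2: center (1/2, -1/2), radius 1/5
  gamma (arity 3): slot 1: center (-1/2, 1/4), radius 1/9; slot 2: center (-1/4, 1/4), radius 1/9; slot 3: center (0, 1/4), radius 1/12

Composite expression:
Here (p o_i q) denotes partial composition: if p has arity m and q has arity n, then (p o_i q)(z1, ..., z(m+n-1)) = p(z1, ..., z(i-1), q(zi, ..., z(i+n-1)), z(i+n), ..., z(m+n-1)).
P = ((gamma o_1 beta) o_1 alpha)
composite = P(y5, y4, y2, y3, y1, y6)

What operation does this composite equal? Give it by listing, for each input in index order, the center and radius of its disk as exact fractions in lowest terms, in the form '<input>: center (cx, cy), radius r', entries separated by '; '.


y1: center (-1/4, 1/4), radius 1/9; y2: center (-1/2, 29/144), radius 1/864; y3: center (-4/9, 7/36), radius 1/45; y4: center (-71/144, 55/288), radius 1/864; y5: center (-145/288, 3/16), radius 1/864; y6: center (0, 1/4), radius 1/12

Affine substitution under gamma: radii multiply and y-centers shift.
input y5: applying the 3 nested substitutions gives center (-145/288, 3/16), radius 1/864
input y4: applying the 3 nested substitutions gives center (-71/144, 55/288), radius 1/864
input y2: applying the 3 nested substitutions gives center (-1/2, 29/144), radius 1/864
input y3: applying the 2 nested substitutions gives center (-4/9, 7/36), radius 1/45
input y1: applying the 1 nested substitution gives center (-1/4, 1/4), radius 1/9
input y6: applying the 1 nested substitution gives center (0, 1/4), radius 1/12


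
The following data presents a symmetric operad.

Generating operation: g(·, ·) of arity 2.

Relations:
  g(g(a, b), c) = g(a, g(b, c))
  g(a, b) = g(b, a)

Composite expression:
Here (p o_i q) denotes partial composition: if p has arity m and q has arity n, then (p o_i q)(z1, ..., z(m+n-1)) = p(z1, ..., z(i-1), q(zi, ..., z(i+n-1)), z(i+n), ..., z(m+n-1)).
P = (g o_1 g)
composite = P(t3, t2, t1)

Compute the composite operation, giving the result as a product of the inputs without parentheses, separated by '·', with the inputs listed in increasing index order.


t1 · t2 · t3

Key point: g commutes, so take the t-inputs in any fixed order.
g(t3, t2) linearizes to t3 · t2
g(g(t3, t2), t1) linearizes to t3 · t2 · t1
sorting the factors by input index: t1 · t2 · t3


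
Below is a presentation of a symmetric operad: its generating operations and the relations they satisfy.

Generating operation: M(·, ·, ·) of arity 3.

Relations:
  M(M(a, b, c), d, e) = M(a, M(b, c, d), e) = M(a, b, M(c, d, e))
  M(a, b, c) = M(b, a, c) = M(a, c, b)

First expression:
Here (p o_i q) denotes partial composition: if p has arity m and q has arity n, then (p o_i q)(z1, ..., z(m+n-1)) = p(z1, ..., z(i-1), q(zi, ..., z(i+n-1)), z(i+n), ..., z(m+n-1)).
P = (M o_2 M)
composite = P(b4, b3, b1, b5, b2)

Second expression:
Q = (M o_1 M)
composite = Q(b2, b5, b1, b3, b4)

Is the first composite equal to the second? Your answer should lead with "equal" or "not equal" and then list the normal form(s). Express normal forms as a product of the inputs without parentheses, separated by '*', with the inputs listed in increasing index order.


equal: each reduces to b1 * b2 * b3 * b4 * b5

The first expression reduces to b1 * b2 * b3 * b4 * b5
The second expression reduces to b1 * b2 * b3 * b4 * b5
Identical normal forms: equal.


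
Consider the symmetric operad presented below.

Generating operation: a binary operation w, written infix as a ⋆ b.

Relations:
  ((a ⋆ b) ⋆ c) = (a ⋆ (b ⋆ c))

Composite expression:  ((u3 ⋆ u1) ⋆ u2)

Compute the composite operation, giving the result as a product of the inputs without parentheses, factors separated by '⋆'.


u3 ⋆ u1 ⋆ u2

The w-tree's shape is irrelevant; the u-reading-order decides.
(u3 ⋆ u1) spells out as u3 ⋆ u1
((u3 ⋆ u1) ⋆ u2) spells out as u3 ⋆ u1 ⋆ u2


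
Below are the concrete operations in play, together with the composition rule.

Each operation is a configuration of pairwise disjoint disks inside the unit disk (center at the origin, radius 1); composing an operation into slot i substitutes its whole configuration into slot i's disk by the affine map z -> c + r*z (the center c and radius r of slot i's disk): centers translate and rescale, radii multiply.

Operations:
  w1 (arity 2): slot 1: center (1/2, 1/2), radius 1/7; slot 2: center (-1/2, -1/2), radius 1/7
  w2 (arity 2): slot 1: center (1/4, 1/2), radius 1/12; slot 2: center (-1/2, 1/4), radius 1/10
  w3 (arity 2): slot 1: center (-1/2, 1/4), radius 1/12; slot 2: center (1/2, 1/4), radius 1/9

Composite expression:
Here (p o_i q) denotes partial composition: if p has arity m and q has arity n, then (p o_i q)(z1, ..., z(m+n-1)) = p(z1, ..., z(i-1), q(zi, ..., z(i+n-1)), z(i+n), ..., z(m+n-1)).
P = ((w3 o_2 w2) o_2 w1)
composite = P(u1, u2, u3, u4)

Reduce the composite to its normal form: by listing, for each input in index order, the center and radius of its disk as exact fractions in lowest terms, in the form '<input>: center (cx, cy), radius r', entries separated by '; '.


u1: center (-1/2, 1/4), radius 1/12; u2: center (115/216, 67/216), radius 1/756; u3: center (113/216, 65/216), radius 1/756; u4: center (4/9, 5/18), radius 1/90

Only the slot chain above each u matters under w3; compose those maps.
tracing u1 down its 1-map path: center (-1/2, 1/4), radius 1/12
tracing u2 down its 3-map path: center (115/216, 67/216), radius 1/756
tracing u3 down its 3-map path: center (113/216, 65/216), radius 1/756
tracing u4 down its 2-map path: center (4/9, 5/18), radius 1/90


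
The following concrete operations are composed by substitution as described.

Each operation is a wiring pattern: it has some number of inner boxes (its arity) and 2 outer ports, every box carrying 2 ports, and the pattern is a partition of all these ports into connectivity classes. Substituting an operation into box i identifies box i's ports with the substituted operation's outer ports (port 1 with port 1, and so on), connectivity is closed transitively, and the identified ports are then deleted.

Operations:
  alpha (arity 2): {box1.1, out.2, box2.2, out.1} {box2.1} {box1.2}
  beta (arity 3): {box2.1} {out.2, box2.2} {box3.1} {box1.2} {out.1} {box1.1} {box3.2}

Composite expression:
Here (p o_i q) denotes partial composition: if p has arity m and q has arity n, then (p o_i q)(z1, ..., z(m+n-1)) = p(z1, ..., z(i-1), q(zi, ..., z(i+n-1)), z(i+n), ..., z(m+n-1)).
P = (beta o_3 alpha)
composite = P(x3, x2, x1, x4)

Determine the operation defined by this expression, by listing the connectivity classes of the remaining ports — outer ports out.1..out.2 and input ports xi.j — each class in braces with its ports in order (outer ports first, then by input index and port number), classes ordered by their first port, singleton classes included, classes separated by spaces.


{out.1} {out.2, x2.2} {x1.1, x4.2} {x1.2} {x2.1} {x3.1} {x3.2} {x4.1}


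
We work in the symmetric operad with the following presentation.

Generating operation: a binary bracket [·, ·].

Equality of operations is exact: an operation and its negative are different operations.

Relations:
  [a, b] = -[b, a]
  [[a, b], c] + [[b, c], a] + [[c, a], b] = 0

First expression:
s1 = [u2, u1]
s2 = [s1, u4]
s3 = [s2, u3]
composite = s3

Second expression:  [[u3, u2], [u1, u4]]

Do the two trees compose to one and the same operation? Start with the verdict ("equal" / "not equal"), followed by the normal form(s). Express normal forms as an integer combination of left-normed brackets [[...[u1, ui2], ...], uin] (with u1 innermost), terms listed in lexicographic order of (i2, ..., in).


not equal; the first gives -[[[u1, u2], u4], u3] and the second [[[u1, u4], u2], u3] - [[[u1, u4], u3], u2]

The first expression reduces to -[[[u1, u2], u4], u3]
The second expression reduces to [[[u1, u4], u2], u3] - [[[u1, u4], u3], u2]
Distinct normal forms: not equal.


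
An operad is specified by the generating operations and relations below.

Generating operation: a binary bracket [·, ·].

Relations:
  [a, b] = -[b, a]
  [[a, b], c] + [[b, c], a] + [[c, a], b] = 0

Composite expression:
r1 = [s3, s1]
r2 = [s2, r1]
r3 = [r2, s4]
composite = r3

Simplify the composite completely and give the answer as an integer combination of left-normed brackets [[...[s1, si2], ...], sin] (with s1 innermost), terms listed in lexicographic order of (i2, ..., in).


[[[s1, s3], s2], s4]
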